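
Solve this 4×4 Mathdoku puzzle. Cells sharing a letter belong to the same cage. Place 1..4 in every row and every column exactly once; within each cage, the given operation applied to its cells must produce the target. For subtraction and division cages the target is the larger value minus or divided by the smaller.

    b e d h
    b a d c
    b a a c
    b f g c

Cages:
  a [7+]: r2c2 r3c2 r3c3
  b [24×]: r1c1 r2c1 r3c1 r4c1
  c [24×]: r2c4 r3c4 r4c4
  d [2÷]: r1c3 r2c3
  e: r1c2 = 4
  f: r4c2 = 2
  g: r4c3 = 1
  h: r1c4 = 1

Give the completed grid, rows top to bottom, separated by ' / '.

Cage e is a single given cell, so r1c2 = 4.
H is a freebie, which forces r1c4 = 1.
F is a freebie, which forces r4c2 = 2.
G is a freebie, which forces r4c3 = 1.
1 is placed in row 1; hence r1c3 = 2.
Cage a has sum 7, which forces r2c2 = 3.
Cage d's pair has quotient 2, which forces r2c3 = 4.
Row 2 now contains 4, so r2c4 = 2.
Cage a needs sum 7, which forces r3c2 = 1.
Cage a has sum 7, which forces r3c3 = 3.
3 is placed in row 3; hence r3c4 = 4.
Column 4 now contains 4, leaving r4c4 = 3.
Row 1 now contains 2, leaving r1c1 = 3.
2 is placed in row 2, so r2c1 = 1.
Row 3 already has 4, so r3c1 = 2.
Row 4 now contains 3, so r4c1 = 4.

3 4 2 1 / 1 3 4 2 / 2 1 3 4 / 4 2 1 3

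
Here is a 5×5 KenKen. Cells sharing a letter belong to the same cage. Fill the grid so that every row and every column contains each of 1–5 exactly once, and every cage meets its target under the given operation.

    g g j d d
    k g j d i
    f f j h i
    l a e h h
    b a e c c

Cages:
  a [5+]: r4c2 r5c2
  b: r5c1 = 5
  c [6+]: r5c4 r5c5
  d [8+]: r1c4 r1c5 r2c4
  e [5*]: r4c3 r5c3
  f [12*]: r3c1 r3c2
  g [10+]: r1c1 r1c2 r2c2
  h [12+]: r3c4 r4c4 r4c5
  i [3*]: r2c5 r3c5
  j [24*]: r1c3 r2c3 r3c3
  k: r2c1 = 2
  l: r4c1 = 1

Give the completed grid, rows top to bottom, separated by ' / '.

K is a freebie; hence r2c1 = 2.
L is a freebie, leaving r4c1 = 1.
Row 4 already has 1; hence r4c3 = 5.
B is a freebie, which forces r5c1 = 5.
5 is placed in column 3, which forces r5c3 = 1.
Cage h has sum 12, leaving r3c4 = 5.
Row 2 needs a 5, and only r2c2 is open for it.
In row 1, 5 can only go at r1c5, so r1c5 = 5.
The 3 cells of cage d must have sum 8, so r1c4 = 2.
The 3 cells of cage d must have sum 8; hence r2c4 = 1.
Row 2 already has 1, leaving r2c5 = 3.
Column 5 now contains 3, so r3c5 = 1.
Column 5 now contains 3; hence r4c5 = 4.
Column 4 now contains 2, which forces r5c4 = 4.
Column 5 now contains 4, so r5c5 = 2.
The 3 cells of cage g must have sum 10, which forces r1c1 = 4.
Row 1 already has 2, which forces r1c2 = 1.
Cage j has product 24; hence r1c3 = 3.
Row 2 already has 3, so r2c3 = 4.
Column 1 already has 4, which forces r3c1 = 3.
Row 3 now contains 3, so r3c2 = 4.
Cage j needs product 24, leaving r3c3 = 2.
Cage a needs two cells with sum 5; hence r4c2 = 2.
Row 4 now contains 4, which forces r4c4 = 3.
2 is placed in row 5; hence r5c2 = 3.

4 1 3 2 5 / 2 5 4 1 3 / 3 4 2 5 1 / 1 2 5 3 4 / 5 3 1 4 2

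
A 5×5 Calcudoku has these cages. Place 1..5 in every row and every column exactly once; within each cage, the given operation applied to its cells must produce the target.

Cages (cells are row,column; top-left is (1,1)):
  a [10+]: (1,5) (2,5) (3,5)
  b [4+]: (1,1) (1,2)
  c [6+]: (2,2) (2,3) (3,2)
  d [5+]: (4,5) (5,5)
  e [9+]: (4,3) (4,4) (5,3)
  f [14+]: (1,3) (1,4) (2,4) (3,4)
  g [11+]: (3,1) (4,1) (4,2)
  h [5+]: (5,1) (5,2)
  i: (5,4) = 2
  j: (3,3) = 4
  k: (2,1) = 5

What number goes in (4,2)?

5

K is a freebie, leaving (2,1) = 5.
Cage j is a single given cell, so (3,3) = 4.
I is a freebie, so (5,4) = 2.
Cage g needs sum 11, leaving (3,1) = 2.
The 3 cells of cage g must have sum 11; hence (4,1) = 4.
Cage g has sum 11, so (4,2) = 5.
Column 1 now contains 4, which forces (5,1) = 1.
Row 5 already has 1, which forces (5,2) = 4.
Row 5 now contains 4, so (5,5) = 3.
Column 1 now contains 1, leaving (1,1) = 3.
The two cells of cage b must have sum 4, so (1,2) = 1.
Column 2 already has 1, so (3,2) = 3.
3 is placed in row 3, leaving (3,4) = 5.
5 is placed in row 3, leaving (3,5) = 1.
The two cells of cage d must have sum 5, so (4,5) = 2.
Row 5 now contains 3, so (5,3) = 5.
5 is placed in column 3, which forces (1,3) = 2.
5 is placed in column 4, so (1,4) = 4.
The 3 cells of cage a must have sum 10, so (1,5) = 5.
Column 2 now contains 3, which forces (2,2) = 2.
Cage c has sum 6, so (2,3) = 1.
Cage f needs sum 14, leaving (2,4) = 3.
1 is placed in column 5; hence (2,5) = 4.
Column 3 already has 1, leaving (4,3) = 3.
3 is placed in column 4, which forces (4,4) = 1.
Completed grid: 3 1 2 4 5 / 5 2 1 3 4 / 2 3 4 5 1 / 4 5 3 1 2 / 1 4 5 2 3.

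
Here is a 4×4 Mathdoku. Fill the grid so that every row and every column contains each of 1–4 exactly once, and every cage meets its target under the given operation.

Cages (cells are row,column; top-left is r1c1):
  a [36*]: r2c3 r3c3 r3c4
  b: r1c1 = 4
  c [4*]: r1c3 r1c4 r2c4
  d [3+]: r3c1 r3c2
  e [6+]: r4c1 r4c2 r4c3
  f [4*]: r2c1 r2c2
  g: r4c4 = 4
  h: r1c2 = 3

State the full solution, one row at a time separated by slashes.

B is a freebie, so r1c1 = 4.
Cage h is a single given cell; hence r1c2 = 3.
4 is placed in row 1; hence r1c4 = 1.
4 is placed in column 1, which forces r2c1 = 1.
Row 2 now contains 1, so r2c2 = 4.
The 3 cells of cage a must have product 36, so r2c3 = 3.
Column 4 already has 1; hence r2c4 = 2.
1 is placed in column 1, so r3c1 = 2.
Row 3 already has 2, leaving r3c2 = 1.
The 3 cells of cage a must have product 36, which forces r3c3 = 4.
The 3 cells of cage a must have product 36, leaving r3c4 = 3.
2 is placed in column 1; hence r4c1 = 3.
1 is placed in column 2, so r4c2 = 2.
2 is placed in row 4; hence r4c3 = 1.
Cage g is given; hence r4c4 = 4.
1 is placed in row 1; hence r1c3 = 2.

4 3 2 1 / 1 4 3 2 / 2 1 4 3 / 3 2 1 4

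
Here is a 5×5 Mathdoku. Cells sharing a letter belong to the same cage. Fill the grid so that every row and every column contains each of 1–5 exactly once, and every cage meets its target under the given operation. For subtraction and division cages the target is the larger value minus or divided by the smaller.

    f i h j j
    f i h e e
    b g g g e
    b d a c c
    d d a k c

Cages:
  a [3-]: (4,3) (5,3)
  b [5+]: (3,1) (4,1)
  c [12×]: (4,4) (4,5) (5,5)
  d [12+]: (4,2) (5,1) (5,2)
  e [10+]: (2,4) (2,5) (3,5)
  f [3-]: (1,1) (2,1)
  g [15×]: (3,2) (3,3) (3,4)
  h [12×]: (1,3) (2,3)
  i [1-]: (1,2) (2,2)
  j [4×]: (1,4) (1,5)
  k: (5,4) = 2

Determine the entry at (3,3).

1

Cage k is a single given cell; hence (5,4) = 2.
The only place for 5 in row 4 is (4,2).
In row 1, 5 can only go at (1,1), so (1,1) = 5.
The two cells of cage f must have difference 3, which forces (2,1) = 2.
Row 1 needs a 2, and only (1,2) is open for it.
The only place for 3 in row 1 is (1,3).
3 is placed in column 3, which forces (2,3) = 4.
The two cells of cage a must have difference 3; hence (4,3) = 2.
The two cells of cage a must have difference 3; hence (5,3) = 5.
The 3 cells of cage g must have product 15, so (3,2) = 3.
5 is placed in column 3, leaving (3,3) = 1.
The 3 cells of cage g must have product 15, which forces (3,4) = 5.
3 is placed in column 2, which forces (5,2) = 4.
3 is placed in column 2, which forces (2,2) = 1.
Row 2 now contains 1; hence (2,4) = 3.
The 3 cells of cage e must have sum 10, leaving (2,5) = 5.
1 is placed in row 3; hence (3,1) = 4.
Row 3 already has 4; hence (3,5) = 2.
Cage b's pair has sum 5, so (4,1) = 1.
Row 4 already has 1, so (4,4) = 4.
Row 4 already has 4, leaving (4,5) = 3.
Row 5 already has 4, so (5,1) = 3.
3 is placed in column 5, so (5,5) = 1.
Column 4 now contains 4; hence (1,4) = 1.
Column 5 already has 1, so (1,5) = 4.
Filled in: 5 2 3 1 4 / 2 1 4 3 5 / 4 3 1 5 2 / 1 5 2 4 3 / 3 4 5 2 1.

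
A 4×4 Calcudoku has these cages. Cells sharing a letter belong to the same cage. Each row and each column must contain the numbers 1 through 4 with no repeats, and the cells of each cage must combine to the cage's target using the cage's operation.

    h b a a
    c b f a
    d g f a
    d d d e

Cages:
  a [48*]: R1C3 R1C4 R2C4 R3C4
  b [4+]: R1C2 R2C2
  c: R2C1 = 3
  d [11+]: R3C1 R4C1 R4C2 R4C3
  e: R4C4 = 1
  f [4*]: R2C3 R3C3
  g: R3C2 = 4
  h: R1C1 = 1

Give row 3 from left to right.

Cage h is a single given cell, leaving R1C1 = 1.
Row 1 already has 1; hence R1C2 = 3.
Row 1 now contains 3; hence R1C4 = 4.
Cage c is given, leaving R2C1 = 3.
Column 2 now contains 3; hence R2C2 = 1.
Row 2 now contains 1, leaving R2C3 = 4.
Row 2 now contains 1; hence R2C4 = 2.
G is a freebie, so R3C2 = 4.
Column 3 now contains 4, which forces R3C3 = 1.
1 is placed in row 3, so R3C4 = 3.
Column 2 already has 4; hence R4C2 = 2.
2 is placed in row 4, so R4C3 = 3.
E is a freebie, so R4C4 = 1.
Row 1 already has 4, which forces R1C3 = 2.
Row 3 already has 4, which forces R3C1 = 2.
2 is placed in row 4, leaving R4C1 = 4.
Filled in: 1 3 2 4 / 3 1 4 2 / 2 4 1 3 / 4 2 3 1.

2 4 1 3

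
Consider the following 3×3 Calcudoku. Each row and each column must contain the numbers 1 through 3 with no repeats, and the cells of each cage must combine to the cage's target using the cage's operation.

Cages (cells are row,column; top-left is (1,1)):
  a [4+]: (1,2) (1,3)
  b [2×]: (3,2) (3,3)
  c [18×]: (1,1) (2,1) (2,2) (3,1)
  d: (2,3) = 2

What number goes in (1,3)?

3

Cage c has product 18, so (2,2) = 3.
Cage d is given, which forces (2,3) = 2.
Column 3 already has 2, so (3,3) = 1.
Column 2 already has 3, so (1,2) = 1.
1 is placed in column 3, which forces (1,3) = 3.
Row 2 now contains 2, which forces (2,1) = 1.
1 is placed in row 3, leaving (3,2) = 2.
Row 1 already has 3; hence (1,1) = 2.
Row 3 now contains 2; hence (3,1) = 3.
Completed grid: 2 1 3 / 1 3 2 / 3 2 1.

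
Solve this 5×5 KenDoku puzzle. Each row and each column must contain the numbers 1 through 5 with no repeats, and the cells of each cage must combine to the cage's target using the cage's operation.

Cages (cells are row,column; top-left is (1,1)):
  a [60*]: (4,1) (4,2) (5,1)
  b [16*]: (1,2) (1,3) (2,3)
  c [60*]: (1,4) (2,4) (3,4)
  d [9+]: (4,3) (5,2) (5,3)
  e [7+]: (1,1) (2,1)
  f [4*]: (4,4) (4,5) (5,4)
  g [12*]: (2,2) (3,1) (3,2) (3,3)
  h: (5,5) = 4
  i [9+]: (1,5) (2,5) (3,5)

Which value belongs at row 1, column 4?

Cage h is a single given cell, so (5,5) = 4.
Column 1 needs a 1, and only (3,1) is open for it.
Row 3 needs a 2, and only (3,3) is open for it.
Cage b has product 16; hence (1,2) = 4.
Cage b has product 16, so (1,3) = 1.
Cage g needs product 12, which forces (2,2) = 2.
Column 3 already has 2, leaving (2,3) = 4.
The 4 cells of cage g must have product 12, leaving (3,2) = 3.
3 is placed in row 3, leaving (3,5) = 5.
Column 2 already has 3, so (4,2) = 5.
5 is placed in row 4, leaving (4,3) = 3.
Column 2 now contains 5, so (5,2) = 1.
3 is placed in column 3; hence (5,3) = 5.
Row 5 already has 1; hence (5,4) = 2.
Cage e's pair has sum 7, so (1,1) = 2.
Column 5 now contains 5, which forces (1,5) = 3.
The two cells of cage e must have sum 7, which forces (2,1) = 5.
Row 2 now contains 5, so (2,4) = 3.
Cage i has sum 9, leaving (2,5) = 1.
5 is placed in row 3; hence (3,4) = 4.
3 is placed in row 4, which forces (4,1) = 4.
Cage f has product 4, which forces (4,4) = 1.
Cage f has product 4, leaving (4,5) = 2.
5 is placed in row 5, leaving (5,1) = 3.
Row 1 now contains 3, which forces (1,4) = 5.
Completed grid: 2 4 1 5 3 / 5 2 4 3 1 / 1 3 2 4 5 / 4 5 3 1 2 / 3 1 5 2 4.

5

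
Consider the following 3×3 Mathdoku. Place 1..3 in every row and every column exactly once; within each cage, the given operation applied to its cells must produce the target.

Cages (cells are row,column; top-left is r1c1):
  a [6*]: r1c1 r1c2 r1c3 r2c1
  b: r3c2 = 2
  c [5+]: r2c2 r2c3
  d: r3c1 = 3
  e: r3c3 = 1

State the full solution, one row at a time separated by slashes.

2 1 3 / 1 3 2 / 3 2 1

The 4 cells of cage a must have product 6, leaving r2c1 = 1.
Cage d is given, which forces r3c1 = 3.
Cage b is given, so r3c2 = 2.
E is a freebie, leaving r3c3 = 1.
Column 1 already has 3; hence r1c1 = 2.
Cage a has product 6, which forces r1c2 = 1.
Cage a has product 6, which forces r1c3 = 3.
2 is placed in column 2, which forces r2c2 = 3.
The two cells of cage c must have sum 5, which forces r2c3 = 2.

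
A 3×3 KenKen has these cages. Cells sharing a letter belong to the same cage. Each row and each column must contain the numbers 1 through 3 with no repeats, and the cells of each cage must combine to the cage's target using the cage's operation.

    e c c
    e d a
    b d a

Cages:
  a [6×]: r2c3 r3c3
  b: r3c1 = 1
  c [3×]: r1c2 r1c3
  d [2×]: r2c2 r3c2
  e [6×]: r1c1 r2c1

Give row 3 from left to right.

1 2 3

Cage b is a single given cell; hence r3c1 = 1.
1 is placed in row 3, which forces r3c2 = 2.
2 is placed in row 3, leaving r3c3 = 3.
Cage c's pair has product 3, so r1c2 = 3.
Column 3 now contains 3; hence r1c3 = 1.
Column 2 now contains 2, so r2c2 = 1.
Column 3 now contains 3, leaving r2c3 = 2.
3 is placed in row 1, so r1c1 = 2.
2 is placed in row 2, which forces r2c1 = 3.
Completed grid: 2 3 1 / 3 1 2 / 1 2 3.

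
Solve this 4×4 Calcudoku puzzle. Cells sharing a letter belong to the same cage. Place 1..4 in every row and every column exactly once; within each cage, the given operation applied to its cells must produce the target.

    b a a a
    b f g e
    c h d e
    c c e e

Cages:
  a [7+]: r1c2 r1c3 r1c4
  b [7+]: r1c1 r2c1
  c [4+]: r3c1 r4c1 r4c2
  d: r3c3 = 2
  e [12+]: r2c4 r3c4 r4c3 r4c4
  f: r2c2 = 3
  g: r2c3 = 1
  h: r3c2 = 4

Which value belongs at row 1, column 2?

2

Cage f is a single given cell; hence r2c2 = 3.
Cage g is given; hence r2c3 = 1.
Cage c needs sum 4, so r3c1 = 1.
Cage h is a single given cell, leaving r3c2 = 4.
Cage d is given, leaving r3c3 = 2.
Row 3 already has 2, so r3c4 = 3.
The 3 cells of cage c must have sum 4; hence r4c1 = 2.
Cage c needs sum 4, leaving r4c2 = 1.
Row 4 already has 1, which forces r4c4 = 4.
Cage b's pair has sum 7, which forces r1c1 = 3.
Column 2 now contains 1, leaving r1c2 = 2.
Column 3 now contains 2, leaving r1c3 = 4.
The 3 cells of cage a must have sum 7, so r1c4 = 1.
Row 2 now contains 3, leaving r2c1 = 4.
4 is placed in column 4; hence r2c4 = 2.
4 is placed in row 4, so r4c3 = 3.
The full grid is 3 2 4 1 / 4 3 1 2 / 1 4 2 3 / 2 1 3 4.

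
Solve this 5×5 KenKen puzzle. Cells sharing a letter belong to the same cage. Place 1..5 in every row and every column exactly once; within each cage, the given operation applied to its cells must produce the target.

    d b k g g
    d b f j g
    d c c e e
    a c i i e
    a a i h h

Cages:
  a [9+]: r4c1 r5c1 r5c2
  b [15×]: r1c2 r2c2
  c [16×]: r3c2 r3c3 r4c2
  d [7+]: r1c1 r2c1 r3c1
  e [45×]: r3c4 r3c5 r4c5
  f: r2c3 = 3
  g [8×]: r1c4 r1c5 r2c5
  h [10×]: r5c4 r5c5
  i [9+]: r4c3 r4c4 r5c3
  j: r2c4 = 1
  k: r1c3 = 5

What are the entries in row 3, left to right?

1 4 2 3 5

Cage k is given, so r1c3 = 5.
Cage f is given, so r2c3 = 3.
Cage j is a single given cell, so r2c4 = 1.
The 3 cells of cage e must have product 45, leaving r3c4 = 3.
Cage e needs product 45, so r3c5 = 5.
The 3 cells of cage e must have product 45; hence r4c5 = 3.
Column 5 now contains 5, so r5c5 = 2.
Row 1 now contains 5, leaving r1c2 = 3.
Cage g has product 8, leaving r1c4 = 2.
Cage g needs product 8, which forces r1c5 = 1.
3 is placed in row 2, so r2c2 = 5.
Column 5 already has 2, so r2c5 = 4.
Cage i has sum 9; hence r4c3 = 1.
Cage i has sum 9, leaving r4c4 = 4.
The 3 cells of cage i must have sum 9, leaving r5c3 = 4.
Row 5 already has 2, which forces r5c4 = 5.
Row 1 now contains 1, which forces r1c1 = 4.
4 is placed in row 2, leaving r2c1 = 2.
Cage d needs sum 7, leaving r3c1 = 1.
Cage c needs product 16, leaving r3c2 = 4.
Column 3 now contains 4; hence r3c3 = 2.
Cage a needs sum 9, which forces r4c1 = 5.
Row 4 already has 4, so r4c2 = 2.
The 3 cells of cage a must have sum 9, which forces r5c1 = 3.
4 is placed in row 5, which forces r5c2 = 1.
Filled in: 4 3 5 2 1 / 2 5 3 1 4 / 1 4 2 3 5 / 5 2 1 4 3 / 3 1 4 5 2.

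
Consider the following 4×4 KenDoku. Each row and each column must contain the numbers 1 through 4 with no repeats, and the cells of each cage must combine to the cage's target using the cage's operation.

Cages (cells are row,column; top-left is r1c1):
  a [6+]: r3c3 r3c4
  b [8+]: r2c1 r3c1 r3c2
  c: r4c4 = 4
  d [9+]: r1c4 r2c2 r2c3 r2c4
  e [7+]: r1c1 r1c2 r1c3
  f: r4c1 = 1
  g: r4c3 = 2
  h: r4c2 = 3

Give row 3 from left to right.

3 1 4 2

Cage f is given, so r4c1 = 1.
Cage h is a single given cell; hence r4c2 = 3.
Cage g is a single given cell, which forces r4c3 = 2.
C is a freebie, so r4c4 = 4.
Column 3 now contains 2, leaving r3c3 = 4.
Column 4 already has 4, leaving r3c4 = 2.
4 is placed in column 3, so r1c3 = 1.
1 is placed in row 1, leaving r1c4 = 3.
The 3 cells of cage b must have sum 8, which forces r2c1 = 4.
Row 2 now contains 4; hence r2c2 = 2.
Column 3 now contains 1, leaving r2c3 = 3.
3 is placed in column 4; hence r2c4 = 1.
Row 3 now contains 4; hence r3c1 = 3.
Row 3 now contains 2; hence r3c2 = 1.
4 is placed in column 1, leaving r1c1 = 2.
Column 2 now contains 2, which forces r1c2 = 4.
Filled in: 2 4 1 3 / 4 2 3 1 / 3 1 4 2 / 1 3 2 4.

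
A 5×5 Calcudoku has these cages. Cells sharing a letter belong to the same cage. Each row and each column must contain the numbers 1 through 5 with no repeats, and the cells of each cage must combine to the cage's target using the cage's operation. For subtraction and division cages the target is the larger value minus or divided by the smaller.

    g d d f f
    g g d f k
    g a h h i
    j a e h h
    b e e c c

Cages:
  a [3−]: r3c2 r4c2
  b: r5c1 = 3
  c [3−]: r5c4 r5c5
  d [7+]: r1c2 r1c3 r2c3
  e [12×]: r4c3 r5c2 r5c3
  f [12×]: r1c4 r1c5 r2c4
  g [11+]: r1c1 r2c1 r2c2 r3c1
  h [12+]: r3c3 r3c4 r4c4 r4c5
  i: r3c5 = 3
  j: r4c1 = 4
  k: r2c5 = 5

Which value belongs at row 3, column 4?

4

Cage k is a single given cell, leaving r2c5 = 5.
Cage i is a single given cell, leaving r3c5 = 3.
Cage j is a single given cell, leaving r4c1 = 4.
Cage b is given, leaving r5c1 = 3.
Cage g has sum 11, so r2c2 = 3.
Cage e needs product 12, which forces r4c3 = 3.
Cage f needs product 12, which forces r1c4 = 3.
The only place for 2 in row 5 is r5c5.
2 is placed in column 5, so r4c5 = 1.
The two cells of cage c must have difference 3, leaving r5c4 = 5.
Column 5 already has 1, which forces r1c5 = 4.
Cage f has product 12; hence r2c4 = 1.
The 4 cells of cage h must have sum 12, which forces r3c3 = 5.
Cage h needs sum 12, which forces r3c4 = 4.
Column 4 already has 5, so r4c4 = 2.
Cage g has sum 11; hence r1c1 = 5.
Row 2 already has 1, leaving r2c1 = 2.
Cage d has sum 7, leaving r2c3 = 4.
Cage g has sum 11, leaving r3c1 = 1.
Row 3 already has 5, which forces r3c2 = 2.
Row 4 now contains 2, which forces r4c2 = 5.
Column 3 now contains 4, leaving r5c3 = 1.
Column 2 now contains 2; hence r1c2 = 1.
Column 3 already has 1, which forces r1c3 = 2.
Row 5 now contains 1, so r5c2 = 4.
Filled in: 5 1 2 3 4 / 2 3 4 1 5 / 1 2 5 4 3 / 4 5 3 2 1 / 3 4 1 5 2.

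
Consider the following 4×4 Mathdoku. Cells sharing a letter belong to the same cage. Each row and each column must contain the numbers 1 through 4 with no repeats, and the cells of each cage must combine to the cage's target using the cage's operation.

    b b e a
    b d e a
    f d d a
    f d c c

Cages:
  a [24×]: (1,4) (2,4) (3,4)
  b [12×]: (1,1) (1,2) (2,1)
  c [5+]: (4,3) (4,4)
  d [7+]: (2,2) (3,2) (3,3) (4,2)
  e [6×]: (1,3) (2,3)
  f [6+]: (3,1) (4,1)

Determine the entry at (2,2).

Cage d needs sum 7, which forces (3,3) = 1.
The only place for 4 in column 2 is (1,2).
The only place for 1 in row 1 is (1,1).
Column 1 now contains 1, so (2,1) = 3.
Row 2 now contains 3, which forces (2,3) = 2.
Row 2 already has 2, which forces (2,4) = 4.
2 is placed in column 3, leaving (1,3) = 3.
3 is placed in row 1, leaving (1,4) = 2.
Row 2 already has 2; hence (2,2) = 1.
Column 4 now contains 2, which forces (3,4) = 3.
3 is placed in column 3, leaving (4,3) = 4.
Column 4 now contains 2, leaving (4,4) = 1.
Cage f's pair has sum 6; hence (3,1) = 4.
3 is placed in row 3, which forces (3,2) = 2.
Row 4 already has 4, which forces (4,1) = 2.
Cage d needs sum 7, so (4,2) = 3.
Filled in: 1 4 3 2 / 3 1 2 4 / 4 2 1 3 / 2 3 4 1.

1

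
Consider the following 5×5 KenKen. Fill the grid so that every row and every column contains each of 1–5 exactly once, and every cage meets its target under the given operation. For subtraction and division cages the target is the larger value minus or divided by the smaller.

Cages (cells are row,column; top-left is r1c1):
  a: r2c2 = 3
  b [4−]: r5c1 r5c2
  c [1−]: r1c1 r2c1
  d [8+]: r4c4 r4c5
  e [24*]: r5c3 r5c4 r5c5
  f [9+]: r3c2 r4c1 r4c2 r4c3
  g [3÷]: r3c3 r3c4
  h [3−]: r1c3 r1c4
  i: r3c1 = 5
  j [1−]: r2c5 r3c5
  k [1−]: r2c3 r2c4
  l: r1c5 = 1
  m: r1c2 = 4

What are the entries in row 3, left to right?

5 2 1 3 4

Cage m is a single given cell, so r1c2 = 4.
L is a freebie, so r1c5 = 1.
A is a freebie, which forces r2c2 = 3.
I is a freebie, which forces r3c1 = 5.
5 is placed in column 1, so r5c1 = 1.
Row 5 already has 1, so r5c2 = 5.
Cage c needs two cells with difference 1; hence r1c1 = 3.
The 4 cells of cage f must have sum 9, leaving r3c2 = 2.
Cage f has sum 9, so r4c2 = 1.
In row 3, 4 can only go at r3c5, so r3c5 = 4.
Cage j needs two cells with difference 1, leaving r2c5 = 5.
Column 5 already has 5; hence r4c5 = 3.
3 is placed in column 5, so r5c5 = 2.
3 is placed in row 4, leaving r4c4 = 5.
Cage h's pair has difference 3; hence r1c3 = 5.
Column 4 already has 5, so r1c4 = 2.
Column 4 already has 2, leaving r2c4 = 1.
Column 4 now contains 1, so r3c4 = 3.
Column 4 already has 3; hence r5c4 = 4.
1 is placed in row 2, which forces r2c3 = 2.
3 is placed in row 3, so r3c3 = 1.
2 is placed in column 3, so r4c3 = 4.
Row 5 already has 4, which forces r5c3 = 3.
2 is placed in row 2, so r2c1 = 4.
Row 4 already has 4, so r4c1 = 2.
The full grid is 3 4 5 2 1 / 4 3 2 1 5 / 5 2 1 3 4 / 2 1 4 5 3 / 1 5 3 4 2.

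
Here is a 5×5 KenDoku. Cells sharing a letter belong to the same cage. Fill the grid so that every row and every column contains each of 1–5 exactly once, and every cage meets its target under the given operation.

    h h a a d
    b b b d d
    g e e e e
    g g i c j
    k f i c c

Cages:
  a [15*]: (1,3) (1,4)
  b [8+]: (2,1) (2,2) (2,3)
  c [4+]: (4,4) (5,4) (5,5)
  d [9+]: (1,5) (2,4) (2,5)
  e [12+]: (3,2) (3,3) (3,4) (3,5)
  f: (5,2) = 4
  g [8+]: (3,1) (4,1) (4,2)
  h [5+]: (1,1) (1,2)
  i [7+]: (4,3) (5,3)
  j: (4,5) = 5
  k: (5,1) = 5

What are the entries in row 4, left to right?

2 3 4 1 5

The 3 cells of cage c must have sum 4; hence (4,4) = 1.
Cage j is given, leaving (4,5) = 5.
K is a freebie, so (5,1) = 5.
F is a freebie, leaving (5,2) = 4.
Cage c has sum 4, which forces (5,4) = 2.
Cage c needs sum 4; hence (5,5) = 1.
The two cells of cage i must have sum 7, leaving (4,3) = 4.
2 is placed in row 5, leaving (5,3) = 3.
3 is placed in column 3, which forces (1,3) = 5.
Cage a needs two cells with product 15, leaving (1,4) = 3.
Column 4 now contains 3; hence (2,4) = 4.
Cage g needs sum 8, so (3,1) = 3.
Column 4 now contains 4, leaving (3,4) = 5.
Row 4 already has 4, so (4,1) = 2.
Cage g needs sum 8, so (4,2) = 3.
2 is placed in column 1; hence (1,1) = 4.
Cage h's pair has sum 5; hence (1,2) = 1.
Cage d has sum 9, which forces (1,5) = 2.
2 is placed in column 1, leaving (2,1) = 1.
Cage b needs sum 8; hence (2,2) = 5.
Cage b needs sum 8, which forces (2,3) = 2.
Cage d has sum 9, which forces (2,5) = 3.
1 is placed in column 2, which forces (3,2) = 2.
Column 3 now contains 2, which forces (3,3) = 1.
Cage e needs sum 12, leaving (3,5) = 4.
Completed grid: 4 1 5 3 2 / 1 5 2 4 3 / 3 2 1 5 4 / 2 3 4 1 5 / 5 4 3 2 1.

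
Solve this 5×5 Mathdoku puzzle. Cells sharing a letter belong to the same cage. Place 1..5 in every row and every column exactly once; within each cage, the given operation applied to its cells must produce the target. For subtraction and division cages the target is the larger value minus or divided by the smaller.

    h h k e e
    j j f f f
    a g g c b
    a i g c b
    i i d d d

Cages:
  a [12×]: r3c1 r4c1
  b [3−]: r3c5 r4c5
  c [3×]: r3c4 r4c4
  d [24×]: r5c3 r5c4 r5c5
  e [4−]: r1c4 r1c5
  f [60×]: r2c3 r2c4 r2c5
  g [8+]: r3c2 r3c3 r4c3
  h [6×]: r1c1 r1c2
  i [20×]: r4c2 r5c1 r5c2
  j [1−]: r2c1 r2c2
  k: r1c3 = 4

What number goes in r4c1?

Cage k is a single given cell, which forces r1c3 = 4.
The only place for 2 in column 4 is r5c4.
Row 5 now contains 2, which forces r5c3 = 3.
The 3 cells of cage d must have product 24, leaving r5c5 = 4.
Column 3 already has 3, leaving r2c3 = 5.
Cage f has product 60, so r2c4 = 4.
Cage f needs product 60; hence r2c5 = 3.
The 3 cells of cage i must have product 20; hence r4c2 = 4.
Cage a's pair has product 12; hence r3c1 = 4.
Cage g needs sum 8, which forces r3c2 = 5.
Row 3 now contains 5, so r3c5 = 2.
4 is placed in row 4; hence r4c1 = 3.
3 is placed in row 4, leaving r4c4 = 1.
Column 5 now contains 2; hence r4c5 = 5.
Column 2 now contains 5, which forces r5c2 = 1.
Column 1 now contains 3, so r1c1 = 2.
Cage h's pair has product 6, which forces r1c2 = 3.
1 is placed in column 4, leaving r1c4 = 5.
Column 5 now contains 5, leaving r1c5 = 1.
Cage j needs two cells with difference 1, so r2c1 = 1.
Column 2 now contains 1, which forces r2c2 = 2.
2 is placed in row 3, leaving r3c3 = 1.
1 is placed in column 4; hence r3c4 = 3.
Row 4 already has 1, which forces r4c3 = 2.
Row 5 now contains 1, so r5c1 = 5.
The full grid is 2 3 4 5 1 / 1 2 5 4 3 / 4 5 1 3 2 / 3 4 2 1 5 / 5 1 3 2 4.

3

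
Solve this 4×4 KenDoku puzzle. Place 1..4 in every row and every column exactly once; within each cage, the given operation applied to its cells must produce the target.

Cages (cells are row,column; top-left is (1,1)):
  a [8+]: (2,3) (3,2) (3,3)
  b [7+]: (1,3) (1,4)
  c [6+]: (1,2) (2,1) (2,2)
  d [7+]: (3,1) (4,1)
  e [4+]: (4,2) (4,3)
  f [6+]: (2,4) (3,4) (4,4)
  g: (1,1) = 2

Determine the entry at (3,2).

Cage g is given, leaving (1,1) = 2.
The only place for 1 in row 1 is (1,2).
1 is placed in column 2; hence (4,2) = 3.
Cage e needs two cells with sum 4, so (4,3) = 1.
Row 4 now contains 1, so (4,4) = 2.
Cage a needs sum 8, leaving (2,3) = 2.
The two cells of cage d must have sum 7, leaving (3,1) = 3.
Cage a needs sum 8, so (3,2) = 2.
The 3 cells of cage a must have sum 8, which forces (3,3) = 4.
Row 3 already has 3, so (3,4) = 1.
Row 4 already has 3, which forces (4,1) = 4.
Column 3 already has 4; hence (1,3) = 3.
Cage b's pair has sum 7, leaving (1,4) = 4.
Column 1 now contains 3, which forces (2,1) = 1.
Row 2 already has 2, which forces (2,2) = 4.
1 is placed in column 4, leaving (2,4) = 3.
Filled in: 2 1 3 4 / 1 4 2 3 / 3 2 4 1 / 4 3 1 2.

2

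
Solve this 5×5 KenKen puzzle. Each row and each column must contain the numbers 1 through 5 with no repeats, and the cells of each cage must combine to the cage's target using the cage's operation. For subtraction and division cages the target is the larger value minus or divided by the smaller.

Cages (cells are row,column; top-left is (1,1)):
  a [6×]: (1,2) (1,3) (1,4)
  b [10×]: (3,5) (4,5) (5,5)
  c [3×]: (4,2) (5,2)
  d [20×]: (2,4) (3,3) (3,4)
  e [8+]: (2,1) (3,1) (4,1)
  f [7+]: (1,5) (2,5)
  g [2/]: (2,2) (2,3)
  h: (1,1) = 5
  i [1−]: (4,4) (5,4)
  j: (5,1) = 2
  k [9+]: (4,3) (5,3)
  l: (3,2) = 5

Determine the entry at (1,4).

1

Cage h is given, so (1,1) = 5.
L is a freebie, leaving (3,2) = 5.
Cage j is a single given cell, which forces (5,1) = 2.
The 3 cells of cage d must have product 20; hence (2,4) = 5.
Row 1 needs a 4, and only (1,5) is open for it.
Column 5 already has 4; hence (2,5) = 3.
Row 3 needs a 2, and only (3,5) is open for it.
In row 3, 3 can only go at (3,1), so (3,1) = 3.
Row 4 needs a 2, and only (4,4) is open for it.
The only place for 3 in row 4 is (4,2).
Column 2 already has 3, so (5,2) = 1.
1 is placed in row 5, which forces (5,4) = 3.
1 is placed in row 5, so (5,5) = 5.
Column 2 now contains 1, leaving (1,2) = 2.
The 3 cells of cage a must have product 6; hence (1,3) = 3.
Column 4 now contains 3, so (1,4) = 1.
2 is placed in column 2; hence (2,2) = 4.
Column 4 now contains 1; hence (3,4) = 4.
Cage k needs two cells with sum 9, which forces (4,3) = 5.
5 is placed in column 5, so (4,5) = 1.
Row 5 now contains 5; hence (5,3) = 4.
4 is placed in row 2, which forces (2,1) = 1.
Cage g's pair has quotient 2, so (2,3) = 2.
Row 3 already has 4; hence (3,3) = 1.
Row 4 now contains 1, which forces (4,1) = 4.
Completed grid: 5 2 3 1 4 / 1 4 2 5 3 / 3 5 1 4 2 / 4 3 5 2 1 / 2 1 4 3 5.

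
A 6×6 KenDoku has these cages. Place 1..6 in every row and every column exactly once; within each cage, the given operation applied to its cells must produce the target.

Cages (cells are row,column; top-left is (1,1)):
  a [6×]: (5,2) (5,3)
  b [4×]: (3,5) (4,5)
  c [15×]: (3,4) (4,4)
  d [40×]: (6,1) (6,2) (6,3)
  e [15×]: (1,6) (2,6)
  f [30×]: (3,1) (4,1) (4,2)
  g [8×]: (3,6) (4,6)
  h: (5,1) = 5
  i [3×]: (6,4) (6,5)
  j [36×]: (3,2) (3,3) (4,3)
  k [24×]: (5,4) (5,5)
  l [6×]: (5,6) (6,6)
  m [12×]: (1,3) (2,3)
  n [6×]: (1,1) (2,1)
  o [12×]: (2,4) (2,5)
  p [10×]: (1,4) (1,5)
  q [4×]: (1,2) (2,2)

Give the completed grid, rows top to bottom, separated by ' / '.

6 1 4 2 5 3 / 1 4 3 6 2 5 / 3 6 1 5 4 2 / 2 5 6 3 1 4 / 5 3 2 4 6 1 / 4 2 5 1 3 6

Cage h is a single given cell, which forces (5,1) = 5.
Cage f has product 30, which forces (4,2) = 5.
Row 4 already has 5, so (4,4) = 3.
3 is placed in column 4, so (6,4) = 1.
Row 6 already has 1, so (6,5) = 3.
3 is placed in column 4, which forces (3,4) = 5.
Cage d needs product 40; hence (6,3) = 5.
Column 4 now contains 5, so (1,4) = 2.
The two cells of cage p must have product 10, so (1,5) = 5.
5 is placed in row 1; hence (1,6) = 3.
Column 4 already has 2, leaving (2,4) = 6.
Row 2 now contains 6, which forces (2,5) = 2.
3 is placed in column 6, leaving (2,6) = 5.
6 is placed in column 4, so (5,4) = 4.
Row 5 already has 4; hence (5,5) = 6.
3 is placed in column 6, leaving (5,6) = 1.
Cage n's pair has product 6, so (1,1) = 6.
Cage m's pair has product 12; hence (1,3) = 4.
Cage n's pair has product 6, so (2,1) = 1.
Row 2 already has 1, so (2,2) = 4.
Cage m's pair has product 12, so (2,3) = 3.
1 is placed in column 1; hence (3,1) = 3.
1 is placed in column 1, so (4,1) = 2.
Row 4 now contains 2, which forces (4,3) = 6.
Row 4 now contains 2, leaving (4,6) = 4.
Column 3 already has 3, leaving (5,3) = 2.
Column 1 already has 2; hence (6,1) = 4.
Column 2 now contains 4; hence (6,2) = 2.
Cage l needs two cells with product 6, which forces (6,6) = 6.
4 is placed in row 1; hence (1,2) = 1.
Column 2 now contains 2; hence (3,2) = 6.
2 is placed in column 3, so (3,3) = 1.
Cage b's pair has product 4; hence (3,5) = 4.
4 is placed in column 6, which forces (3,6) = 2.
4 is placed in row 4, which forces (4,5) = 1.
Row 5 now contains 2; hence (5,2) = 3.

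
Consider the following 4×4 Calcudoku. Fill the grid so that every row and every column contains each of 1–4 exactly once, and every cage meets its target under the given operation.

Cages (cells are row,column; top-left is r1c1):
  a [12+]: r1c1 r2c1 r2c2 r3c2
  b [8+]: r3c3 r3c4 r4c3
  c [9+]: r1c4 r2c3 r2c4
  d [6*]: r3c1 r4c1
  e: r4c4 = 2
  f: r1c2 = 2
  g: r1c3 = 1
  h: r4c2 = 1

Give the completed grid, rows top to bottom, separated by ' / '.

Cage f is a single given cell, which forces r1c2 = 2.
G is a freebie, which forces r1c3 = 1.
Cage h is given; hence r4c2 = 1.
E is a freebie; hence r4c4 = 2.
Cage d's pair has product 6; hence r3c1 = 2.
Row 4 now contains 2, leaving r4c1 = 3.
Row 4 now contains 3, leaving r4c3 = 4.
3 is placed in column 1, which forces r1c1 = 4.
Row 1 now contains 4, which forces r1c4 = 3.
2 is placed in column 1, so r2c1 = 1.
Column 3 now contains 4, which forces r2c3 = 2.
3 is placed in column 4; hence r2c4 = 4.
Column 3 now contains 4, leaving r3c3 = 3.
Cage b has sum 8, which forces r3c4 = 1.
Row 2 already has 4, so r2c2 = 3.
3 is placed in row 3, which forces r3c2 = 4.

4 2 1 3 / 1 3 2 4 / 2 4 3 1 / 3 1 4 2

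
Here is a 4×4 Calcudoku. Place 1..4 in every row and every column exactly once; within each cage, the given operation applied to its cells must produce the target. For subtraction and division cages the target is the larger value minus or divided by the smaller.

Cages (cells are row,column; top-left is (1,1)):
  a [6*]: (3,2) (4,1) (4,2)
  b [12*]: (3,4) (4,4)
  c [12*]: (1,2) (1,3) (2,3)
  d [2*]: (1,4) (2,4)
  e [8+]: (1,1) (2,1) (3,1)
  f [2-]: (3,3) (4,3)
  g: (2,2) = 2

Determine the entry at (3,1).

1

G is a freebie, leaving (2,2) = 2.
Row 2 now contains 2; hence (2,4) = 1.
Column 4 now contains 1; hence (1,4) = 2.
The 3 cells of cage a must have product 6, leaving (4,1) = 2.
In row 3, 2 can only go at (3,3), so (3,3) = 2.
Cage f needs two cells with difference 2, leaving (4,3) = 4.
4 is placed in row 4; hence (4,4) = 3.
Cage c needs product 12, which forces (1,2) = 4.
Cage c needs product 12, which forces (1,3) = 1.
4 is placed in column 3; hence (2,3) = 3.
Cage a needs product 6, leaving (3,2) = 3.
3 is placed in column 4, which forces (3,4) = 4.
3 is placed in row 4, leaving (4,2) = 1.
1 is placed in row 1, leaving (1,1) = 3.
Row 2 now contains 3, which forces (2,1) = 4.
Row 3 now contains 4; hence (3,1) = 1.
Completed grid: 3 4 1 2 / 4 2 3 1 / 1 3 2 4 / 2 1 4 3.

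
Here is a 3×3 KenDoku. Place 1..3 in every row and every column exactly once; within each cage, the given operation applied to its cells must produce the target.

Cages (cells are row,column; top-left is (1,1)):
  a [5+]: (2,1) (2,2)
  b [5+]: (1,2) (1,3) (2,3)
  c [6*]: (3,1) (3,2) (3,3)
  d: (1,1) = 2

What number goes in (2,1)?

Cage d is a single given cell, leaving (1,1) = 2.
2 is placed in row 1; hence (1,2) = 1.
Row 1 already has 1, so (1,3) = 3.
Column 1 now contains 2; hence (2,1) = 3.
Row 2 now contains 3, which forces (2,2) = 2.
Row 2 already has 2; hence (2,3) = 1.
3 is placed in column 1, leaving (3,1) = 1.
Column 2 already has 2; hence (3,2) = 3.
1 is placed in column 3, so (3,3) = 2.
Completed grid: 2 1 3 / 3 2 1 / 1 3 2.

3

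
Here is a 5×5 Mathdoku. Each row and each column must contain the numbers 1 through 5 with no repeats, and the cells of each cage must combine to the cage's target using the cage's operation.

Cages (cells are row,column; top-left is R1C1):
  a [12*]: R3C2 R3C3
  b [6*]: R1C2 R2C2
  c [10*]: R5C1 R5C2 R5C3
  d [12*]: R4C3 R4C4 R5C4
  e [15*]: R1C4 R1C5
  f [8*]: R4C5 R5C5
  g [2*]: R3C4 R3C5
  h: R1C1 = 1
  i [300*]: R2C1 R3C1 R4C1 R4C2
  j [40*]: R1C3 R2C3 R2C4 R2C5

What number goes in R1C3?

H is a freebie, leaving R1C1 = 1.
The 4 cells of cage i must have product 300, which forces R4C2 = 5.
Row 1 needs a 4, and only R1C3 is open for it.
Cage a needs two cells with product 12, which forces R3C2 = 4.
4 is placed in column 3; hence R3C3 = 3.
Row 3 now contains 3, which forces R3C1 = 5.
Column 1 now contains 5, leaving R5C1 = 2.
2 is placed in row 5, which forces R5C2 = 1.
Row 5 now contains 1, which forces R5C3 = 5.
2 is placed in row 5, leaving R5C5 = 4.
Cage d has product 12; hence R4C3 = 1.
Cage d has product 12; hence R4C4 = 4.
Column 5 already has 4, so R4C5 = 2.
4 is placed in row 5; hence R5C4 = 3.
Column 4 already has 3, leaving R1C4 = 5.
Cage e needs two cells with product 15, so R1C5 = 3.
Cage i has product 300, which forces R2C1 = 4.
Column 3 now contains 1; hence R2C3 = 2.
Column 4 already has 5; hence R2C4 = 1.
Row 2 now contains 1, which forces R2C5 = 5.
Cage g needs two cells with product 2, which forces R3C4 = 2.
2 is placed in column 5, so R3C5 = 1.
Row 4 already has 4, leaving R4C1 = 3.
Row 1 now contains 3, leaving R1C2 = 2.
Row 2 already has 2; hence R2C2 = 3.
Completed grid: 1 2 4 5 3 / 4 3 2 1 5 / 5 4 3 2 1 / 3 5 1 4 2 / 2 1 5 3 4.

4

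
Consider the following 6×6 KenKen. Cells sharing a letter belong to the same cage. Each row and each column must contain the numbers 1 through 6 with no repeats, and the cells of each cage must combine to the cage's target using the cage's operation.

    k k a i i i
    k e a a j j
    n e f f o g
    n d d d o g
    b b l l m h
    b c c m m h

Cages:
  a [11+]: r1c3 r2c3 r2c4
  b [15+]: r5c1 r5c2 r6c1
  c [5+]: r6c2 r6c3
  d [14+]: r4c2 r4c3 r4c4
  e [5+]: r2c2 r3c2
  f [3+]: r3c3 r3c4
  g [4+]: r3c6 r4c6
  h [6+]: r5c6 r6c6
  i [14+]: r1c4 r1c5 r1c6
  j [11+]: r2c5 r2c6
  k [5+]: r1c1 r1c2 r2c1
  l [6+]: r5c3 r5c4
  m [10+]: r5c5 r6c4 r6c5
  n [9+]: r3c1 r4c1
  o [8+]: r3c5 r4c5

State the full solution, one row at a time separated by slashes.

1 2 4 6 3 5 / 2 1 3 4 5 6 / 5 4 1 2 6 3 / 4 5 6 3 2 1 / 3 6 5 1 4 2 / 6 3 2 5 1 4

Row 1 needs a 4, and only r1c3 is open for it.
The only place for 2 in row 1 is r1c2.
Cage k needs sum 5, leaving r1c1 = 1.
Cage k needs sum 5, leaving r2c1 = 2.
Row 2 needs a 3, and only r2c3 is open for it.
The 3 cells of cage a must have sum 11, so r2c4 = 4.
Row 2 already has 4; hence r2c2 = 1.
Cage e's pair has sum 5, so r3c2 = 4.
Column 2 now contains 4; hence r6c2 = 3.
The 3 cells of cage d must have sum 14, so r4c4 = 3.
3 is placed in row 4, which forces r4c6 = 1.
Cage c's pair has sum 5, so r6c3 = 2.
Column 3 already has 2, which forces r3c3 = 1.
The two cells of cage f must have sum 3; hence r3c4 = 2.
Column 6 already has 1; hence r3c6 = 3.
Column 3 already has 1, so r5c3 = 5.
Row 5 now contains 5; hence r5c4 = 1.
Cage h's pair has sum 6, which forces r5c6 = 2.
The two cells of cage h must have sum 6, so r6c6 = 4.
Cage i needs sum 14, leaving r1c5 = 3.
3 is placed in row 3, so r3c1 = 5.
3 is placed in row 3, so r3c5 = 6.
The two cells of cage n must have sum 9, so r4c1 = 4.
Cage d has sum 14, which forces r4c2 = 5.
5 is placed in column 3; hence r4c3 = 6.
The two cells of cage o must have sum 8; hence r4c5 = 2.
4 is placed in column 1, which forces r5c1 = 3.
Row 5 now contains 5; hence r5c2 = 6.
3 is placed in column 5, so r5c5 = 4.
5 is placed in column 1; hence r6c1 = 6.
Row 6 already has 6, so r6c4 = 5.
Cage m needs sum 10, leaving r6c5 = 1.
5 is placed in column 4, so r1c4 = 6.
Cage i needs sum 14, leaving r1c6 = 5.
Column 5 already has 6; hence r2c5 = 5.
Cage j needs two cells with sum 11; hence r2c6 = 6.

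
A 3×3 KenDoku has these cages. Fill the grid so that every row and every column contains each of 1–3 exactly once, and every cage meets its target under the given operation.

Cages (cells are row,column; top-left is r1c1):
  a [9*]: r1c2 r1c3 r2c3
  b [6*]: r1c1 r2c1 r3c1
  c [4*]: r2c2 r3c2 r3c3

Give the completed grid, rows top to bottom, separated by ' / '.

2 3 1 / 1 2 3 / 3 1 2

Cage a needs product 9, which forces r1c2 = 3.
Cage a has product 9; hence r1c3 = 1.
The 3 cells of cage c must have product 4, leaving r2c2 = 2.
The 3 cells of cage a must have product 9, which forces r2c3 = 3.
Cage c needs product 4, so r3c2 = 1.
Cage c has product 4, leaving r3c3 = 2.
1 is placed in row 1; hence r1c1 = 2.
Row 2 already has 3, leaving r2c1 = 1.
2 is placed in row 3, leaving r3c1 = 3.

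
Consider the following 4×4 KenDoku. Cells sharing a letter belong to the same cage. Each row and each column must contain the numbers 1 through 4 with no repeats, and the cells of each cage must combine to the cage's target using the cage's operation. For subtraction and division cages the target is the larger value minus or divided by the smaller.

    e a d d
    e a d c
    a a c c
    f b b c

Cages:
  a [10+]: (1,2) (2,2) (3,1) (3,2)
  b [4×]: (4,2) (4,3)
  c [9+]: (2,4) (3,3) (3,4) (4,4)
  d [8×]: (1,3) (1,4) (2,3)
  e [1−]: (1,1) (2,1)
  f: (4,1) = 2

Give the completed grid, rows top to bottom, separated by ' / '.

3 2 1 4 / 4 3 2 1 / 1 4 3 2 / 2 1 4 3

Cage f is given; hence (4,1) = 2.
In row 4, 3 can only go at (4,4), so (4,4) = 3.
In column 1, 1 can only go at (3,1), so (3,1) = 1.
The 4 cells of cage c must have sum 9, leaving (2,4) = 1.
1 is placed in row 3, leaving (3,3) = 3.
Cage c needs sum 9; hence (3,4) = 2.
Cage d needs product 8, so (1,3) = 1.
Column 4 already has 2; hence (1,4) = 4.
The 3 cells of cage d must have product 8; hence (2,3) = 2.
Row 3 already has 2; hence (3,2) = 4.
Column 2 already has 4, so (4,2) = 1.
Column 3 now contains 1, which forces (4,3) = 4.
Row 1 already has 4, so (1,1) = 3.
Cage a needs sum 10, leaving (1,2) = 2.
Cage e's pair has difference 1, so (2,1) = 4.
2 is placed in row 2, so (2,2) = 3.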